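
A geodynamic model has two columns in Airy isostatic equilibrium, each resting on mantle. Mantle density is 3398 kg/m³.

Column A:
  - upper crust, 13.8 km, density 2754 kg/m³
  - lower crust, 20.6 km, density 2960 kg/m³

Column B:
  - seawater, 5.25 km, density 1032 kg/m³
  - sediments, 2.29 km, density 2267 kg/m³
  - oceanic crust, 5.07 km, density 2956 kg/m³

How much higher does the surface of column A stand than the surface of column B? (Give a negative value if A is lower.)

0.194 km

For any compensation level in the mantle, the mantle terms cancel and isostasy reduces to e = (Σt_A − Σt_B) − (Σ(ρt)_A − Σ(ρt)_B) / ρ_m.
Σt_A = 34.4 km; Σt_B = 12.61 km; Σ(ρt)_A = 98981.2; Σ(ρt)_B = 25596.35 (in km·kg/m³).
e = (34.4 − 12.61) − (98981.2 − 25596.35) / 3398 = 0.194 km.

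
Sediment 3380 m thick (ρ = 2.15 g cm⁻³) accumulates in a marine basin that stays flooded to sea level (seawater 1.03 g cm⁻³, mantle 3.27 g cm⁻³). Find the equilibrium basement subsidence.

Submarine loading: the sediment displaces seawater, and the subsidence is in turn flooded, so s (ρ_m − ρ_w) = t (ρ_sed − ρ_w).
s = 3380 m × (2.15 − 1.03) / (3.27 − 1.03) = 1690 m.

1690 m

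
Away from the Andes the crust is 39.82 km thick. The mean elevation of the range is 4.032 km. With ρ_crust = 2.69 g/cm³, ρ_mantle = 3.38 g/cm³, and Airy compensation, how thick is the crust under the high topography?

Root depth r = h ρ_c / (ρ_m − ρ_c) = 4.032 km × 2.69 / 0.69 = 15.72 km.
Total thickness = T + h + r = 39.82 km + 4.032 km + 15.72 km = 59.6 km.

59.6 km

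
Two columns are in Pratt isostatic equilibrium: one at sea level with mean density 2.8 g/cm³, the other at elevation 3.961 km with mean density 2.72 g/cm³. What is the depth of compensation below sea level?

ρ_ref D = ρ (D + h) → D (ρ_ref − ρ) = ρ h.
D = ρ h/(ρ_ref − ρ) = 2.72 × 3.961 km/(2.8 − 2.72) = 135 km.

135 km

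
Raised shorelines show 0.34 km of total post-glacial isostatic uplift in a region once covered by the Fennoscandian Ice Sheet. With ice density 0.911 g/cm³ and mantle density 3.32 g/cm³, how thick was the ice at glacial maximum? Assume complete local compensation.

u = t ρ_ice/ρ_m → t = u ρ_m/ρ_ice = 0.34 km × 3.32/0.911 = 1.24 km.

1.24 km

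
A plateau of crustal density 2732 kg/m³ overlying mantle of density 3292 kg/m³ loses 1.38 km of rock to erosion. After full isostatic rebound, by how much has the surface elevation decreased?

0.235 km

Rebound u = e ρ_c/ρ_m = 1.38 km × 2732/3292 = 1.145 km.
Net surface drop = e − u = 1.38 km − 1.145 km = e (ρ_m − ρ_c)/ρ_m = 0.235 km.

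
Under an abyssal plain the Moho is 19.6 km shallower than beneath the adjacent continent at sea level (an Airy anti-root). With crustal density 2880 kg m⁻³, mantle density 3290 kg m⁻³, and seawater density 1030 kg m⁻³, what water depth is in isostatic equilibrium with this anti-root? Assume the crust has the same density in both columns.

4.34 km

Replacing a thickness d of crust by seawater at the top must be balanced by replacing crust with mantle at the base: d (ρ_c − ρ_w) = a (ρ_m − ρ_c).
d = a (ρ_m − ρ_c)/(ρ_c − ρ_w) = 19.6 km × 410/1850 = 4.34 km.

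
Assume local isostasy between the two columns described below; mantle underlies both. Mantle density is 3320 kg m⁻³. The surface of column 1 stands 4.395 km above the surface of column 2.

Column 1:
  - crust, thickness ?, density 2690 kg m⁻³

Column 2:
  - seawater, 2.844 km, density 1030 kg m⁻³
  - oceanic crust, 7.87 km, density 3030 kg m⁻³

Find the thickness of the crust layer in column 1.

37.1 km

Take the compensation level at the base of the deeper column (depth z_c below the surface of column 1) and equate Σ ρ_i t_i down to z_c; mantle fills any gap and the z_c terms cancel.
Column 1: x×2690 + (z_c − 0 − x)×3320
Column 2: 4.395×0 + 2.844×1030 + 7.87×3030 + (z_c − 4.395 − 10.714)×3320
The z_c×3320 term appears on both sides and cancels. Collect the known terms of each column as K = Σ(ρt)_known − 3320 × (depth of known layers): K_1 = 0 − 3320×0 = 0; K_2 = 26775.42 − 3320×(4.395 + 10.714) = −23386.46.
Balance: K_1 − x×(3320 − 2690) = K_2, so x = (K_1 − K_2)/(3320 − 2690) = 23386.5/630 = 37.1 km.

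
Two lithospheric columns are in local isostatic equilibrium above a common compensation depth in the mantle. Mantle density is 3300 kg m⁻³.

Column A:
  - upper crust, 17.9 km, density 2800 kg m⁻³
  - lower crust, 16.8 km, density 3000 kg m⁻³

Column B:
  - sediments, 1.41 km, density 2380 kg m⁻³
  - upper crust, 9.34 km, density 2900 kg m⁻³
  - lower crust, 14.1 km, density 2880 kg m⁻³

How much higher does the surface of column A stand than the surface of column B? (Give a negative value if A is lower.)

0.92 km

For any compensation level in the mantle, the mantle terms cancel and isostasy reduces to e = (Σt_A − Σt_B) − (Σ(ρt)_A − Σ(ρt)_B) / ρ_m.
Σt_A = 34.7 km; Σt_B = 24.85 km; Σ(ρt)_A = 100520; Σ(ρt)_B = 71049.8 (in km·kg m⁻³).
e = (34.7 − 24.85) − (100520 − 71049.8) / 3300 = 0.92 km.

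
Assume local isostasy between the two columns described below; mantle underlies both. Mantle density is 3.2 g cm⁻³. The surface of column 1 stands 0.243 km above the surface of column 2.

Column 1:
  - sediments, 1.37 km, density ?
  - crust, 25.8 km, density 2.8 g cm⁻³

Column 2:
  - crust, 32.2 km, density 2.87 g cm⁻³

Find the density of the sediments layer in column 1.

2.41 g cm⁻³

Take the compensation level at the base of the deeper column (depth z_c below the surface of column 1) and equate Σ ρ_i t_i down to z_c; mantle fills any gap and the z_c terms cancel.
Column 1: 1.37×ρ + 25.8×2.8 + (z_c − 27.17)×3.2
Column 2: 0.243×0 + 32.2×2.87 + (z_c − 0.243 − 32.2)×3.2
The z_c×3.2 term appears on both sides and cancels. Collect the known terms of each column as K = Σ(ρt)_known − 3.2 × (depth of known layers): K_1 = 72.24 − 3.2×27.17 = −14.704; K_2 = 92.414 − 3.2×(0.243 + 32.2) = −11.4036.
Balance: K_1 + 1.37×ρ = K_2, so ρ = (K_2 − K_1)/1.37 = 3.3004/1.37 = 2.41 g cm⁻³.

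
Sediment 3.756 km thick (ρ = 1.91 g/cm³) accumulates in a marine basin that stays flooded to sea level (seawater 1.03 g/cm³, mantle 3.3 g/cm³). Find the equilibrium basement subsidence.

Submarine loading: the sediment displaces seawater, and the subsidence is in turn flooded, so s (ρ_m − ρ_w) = t (ρ_sed − ρ_w).
s = 3.756 km × (1.91 − 1.03) / (3.3 − 1.03) = 1.46 km.

1.46 km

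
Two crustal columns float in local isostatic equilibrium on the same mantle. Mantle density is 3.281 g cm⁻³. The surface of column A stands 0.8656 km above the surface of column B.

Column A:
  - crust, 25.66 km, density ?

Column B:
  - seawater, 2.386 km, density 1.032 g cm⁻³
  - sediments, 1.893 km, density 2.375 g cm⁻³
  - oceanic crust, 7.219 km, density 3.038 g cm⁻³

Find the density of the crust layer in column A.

2.83 g cm⁻³

Take the compensation level at the base of the deeper column (depth z_c below the surface of column A) and equate Σ ρ_i t_i down to z_c; mantle fills any gap and the z_c terms cancel.
Column A: 25.66×ρ + (z_c − 25.66)×3.281
Column B: 0.8656×0 + 2.386×1.032 + 1.893×2.375 + 7.219×3.038 + (z_c − 0.8656 − 11.498)×3.281
The z_c×3.281 term appears on both sides and cancels. Collect the known terms of each column as K = Σ(ρt)_known − 3.281 × (depth of known layers): K_A = 0 − 3.281×25.66 = −84.19046; K_B = 28.889549 − 3.281×(0.8656 + 11.498) = −11.6754226.
Balance: K_A + 25.66×ρ = K_B, so ρ = (K_B − K_A)/25.66 = 72.515/25.66 = 2.83 g cm⁻³.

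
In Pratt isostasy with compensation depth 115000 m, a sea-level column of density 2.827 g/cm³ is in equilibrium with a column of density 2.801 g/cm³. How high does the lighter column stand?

1070 m

ρ_ref D = ρ (D + h) → h = D (ρ_ref − ρ)/ρ.
h = 115000 m × (2.827 − 2.801)/2.801 = 1070 m.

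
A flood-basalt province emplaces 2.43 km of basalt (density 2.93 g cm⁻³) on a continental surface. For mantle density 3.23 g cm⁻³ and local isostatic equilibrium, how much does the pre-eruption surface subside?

Subaerial loading: s = t ρ_load / ρ_m.
s = 2.43 km × 2.93/3.23 = 2.2 km.

2.2 km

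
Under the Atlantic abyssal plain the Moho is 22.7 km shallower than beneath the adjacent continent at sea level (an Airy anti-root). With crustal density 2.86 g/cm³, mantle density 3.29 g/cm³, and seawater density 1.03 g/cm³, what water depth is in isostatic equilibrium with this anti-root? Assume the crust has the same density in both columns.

Replacing a thickness d of crust by seawater at the top must be balanced by replacing crust with mantle at the base: d (ρ_c − ρ_w) = a (ρ_m − ρ_c).
d = a (ρ_m − ρ_c)/(ρ_c − ρ_w) = 22.7 km × 0.43/1.83 = 5.33 km.

5.33 km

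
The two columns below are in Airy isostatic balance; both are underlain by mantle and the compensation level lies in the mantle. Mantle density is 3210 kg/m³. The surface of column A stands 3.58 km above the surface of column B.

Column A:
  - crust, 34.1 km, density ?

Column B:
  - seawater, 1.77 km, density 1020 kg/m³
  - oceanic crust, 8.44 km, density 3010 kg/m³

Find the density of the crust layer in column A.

2710 kg/m³

Take the compensation level at the base of the deeper column (depth z_c below the surface of column A) and equate Σ ρ_i t_i down to z_c; mantle fills any gap and the z_c terms cancel.
Column A: 34.1×ρ + (z_c − 34.1)×3210
Column B: 3.58×0 + 1.77×1020 + 8.44×3010 + (z_c − 3.58 − 10.21)×3210
The z_c×3210 term appears on both sides and cancels. Collect the known terms of each column as K = Σ(ρt)_known − 3210 × (depth of known layers): K_A = 0 − 3210×34.1 = −109461; K_B = 27209.8 − 3210×(3.58 + 10.21) = −17056.1.
Balance: K_A + 34.1×ρ = K_B, so ρ = (K_B − K_A)/34.1 = 92404.9/34.1 = 2710 kg/m³.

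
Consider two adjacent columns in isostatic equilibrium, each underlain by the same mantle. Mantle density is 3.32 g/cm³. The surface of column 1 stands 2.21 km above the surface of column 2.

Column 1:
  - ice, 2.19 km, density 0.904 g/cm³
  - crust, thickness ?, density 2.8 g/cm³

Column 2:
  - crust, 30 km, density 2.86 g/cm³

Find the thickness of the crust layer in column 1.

30.5 km

Take the compensation level at the base of the deeper column (depth z_c below the surface of column 1) and equate Σ ρ_i t_i down to z_c; mantle fills any gap and the z_c terms cancel.
Column 1: 2.19×0.904 + x×2.8 + (z_c − 2.19 − x)×3.32
Column 2: 2.21×0 + 30×2.86 + (z_c − 2.21 − 30)×3.32
The z_c×3.32 term appears on both sides and cancels. Collect the known terms of each column as K = Σ(ρt)_known − 3.32 × (depth of known layers): K_1 = 1.97976 − 3.32×2.19 = −5.29104; K_2 = 85.8 − 3.32×(2.21 + 30) = −21.1372.
Balance: K_1 − x×(3.32 − 2.8) = K_2, so x = (K_1 − K_2)/(3.32 − 2.8) = 15.8462/0.52 = 30.5 km.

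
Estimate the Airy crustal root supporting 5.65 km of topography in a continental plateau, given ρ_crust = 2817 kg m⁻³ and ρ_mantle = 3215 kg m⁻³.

By Archimedes' principle applied to the lithosphere: the weight of the topography is balanced by the buoyancy of the root, ρ_c h = (ρ_m − ρ_c) r.
r = h · ρ_c / (ρ_m − ρ_c) = 5.65 km × 2817 / (3215 − 2817) = 40 km.

40 km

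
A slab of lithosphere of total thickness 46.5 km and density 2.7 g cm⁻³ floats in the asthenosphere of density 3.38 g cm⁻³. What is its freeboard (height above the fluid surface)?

Floating equilibrium: submerged depth d = t ρ_obj/ρ_fluid = 46.5 km × 2.7/3.38 = 37.14 km.
Freeboard = t − d = 46.5 km − 37.14 km = 9.36 km.

9.36 km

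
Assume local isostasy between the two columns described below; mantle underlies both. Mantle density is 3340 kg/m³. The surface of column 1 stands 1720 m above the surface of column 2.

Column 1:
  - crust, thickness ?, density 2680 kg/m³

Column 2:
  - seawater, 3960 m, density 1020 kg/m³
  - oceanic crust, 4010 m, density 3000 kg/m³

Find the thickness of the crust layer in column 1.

Take the compensation level at the base of the deeper column (depth z_c below the surface of column 1) and equate Σ ρ_i t_i down to z_c; mantle fills any gap and the z_c terms cancel.
Column 1: x×2680 + (z_c − 0 − x)×3340
Column 2: 1720×0 + 3960×1020 + 4010×3000 + (z_c − 1720 − 7970)×3340
The z_c×3340 term appears on both sides and cancels. Collect the known terms of each column as K = Σ(ρt)_known − 3340 × (depth of known layers): K_1 = 0 − 3340×0 = 0; K_2 = 16069200 − 3340×(1720 + 7970) = −16295400.
Balance: K_1 − x×(3340 − 2680) = K_2, so x = (K_1 − K_2)/(3340 − 2680) = 16295400/660 = 24700 m.

24700 m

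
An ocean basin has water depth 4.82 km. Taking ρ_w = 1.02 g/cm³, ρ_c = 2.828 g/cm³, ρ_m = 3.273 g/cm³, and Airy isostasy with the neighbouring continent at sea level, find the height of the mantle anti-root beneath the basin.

In Airy isostatic equilibrium: replacing crust with seawater at the top is compensated by replacing crust with mantle at the base: d (ρ_c − ρ_w) = a (ρ_m − ρ_c).
a = d (ρ_c − ρ_w)/(ρ_m − ρ_c) = 4.82 km × 1.808/0.445 = 19.6 km.

19.6 km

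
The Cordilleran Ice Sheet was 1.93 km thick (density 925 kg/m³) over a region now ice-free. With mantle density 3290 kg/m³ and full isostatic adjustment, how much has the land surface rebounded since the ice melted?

Removing the load lets mantle flow back in; uplift u satisfies ρ_ice t = ρ_m u.
u = t ρ_ice/ρ_m = 1.93 km × 925/3290 = 0.543 km.

0.543 km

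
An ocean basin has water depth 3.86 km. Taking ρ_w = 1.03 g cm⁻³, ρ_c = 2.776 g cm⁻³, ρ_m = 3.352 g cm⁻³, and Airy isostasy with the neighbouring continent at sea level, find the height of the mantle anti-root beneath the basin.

11.7 km

Equating mass per unit area of the two columns: replacing crust with seawater at the top is compensated by replacing crust with mantle at the base: d (ρ_c − ρ_w) = a (ρ_m − ρ_c).
a = d (ρ_c − ρ_w)/(ρ_m − ρ_c) = 3.86 km × 1.746/0.576 = 11.7 km.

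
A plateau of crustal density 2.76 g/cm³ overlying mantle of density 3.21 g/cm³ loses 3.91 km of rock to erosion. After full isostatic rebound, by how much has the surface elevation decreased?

0.548 km

Rebound u = e ρ_c/ρ_m = 3.91 km × 2.76/3.21 = 3.362 km.
Net surface drop = e − u = 3.91 km − 3.362 km = e (ρ_m − ρ_c)/ρ_m = 0.548 km.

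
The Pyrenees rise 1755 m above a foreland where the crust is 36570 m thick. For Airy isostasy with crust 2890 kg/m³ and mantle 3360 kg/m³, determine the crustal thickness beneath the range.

Root depth r = h ρ_c / (ρ_m − ρ_c) = 1755 m × 2890 / 470 = 10790 m.
Total thickness = T + h + r = 36570 m + 1755 m + 10790 m = 49100 m.

49100 m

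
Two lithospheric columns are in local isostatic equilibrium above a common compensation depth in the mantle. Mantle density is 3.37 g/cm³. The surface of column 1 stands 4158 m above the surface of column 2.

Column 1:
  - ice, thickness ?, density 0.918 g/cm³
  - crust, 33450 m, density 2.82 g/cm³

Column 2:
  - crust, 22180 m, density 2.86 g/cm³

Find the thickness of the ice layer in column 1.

Take the compensation level at the base of the deeper column (depth z_c below the surface of column 1) and equate Σ ρ_i t_i down to z_c; mantle fills any gap and the z_c terms cancel.
Column 1: x×0.918 + 33450×2.82 + (z_c − 33450 − x)×3.37
Column 2: 4158×0 + 22180×2.86 + (z_c − 4158 − 22180)×3.37
The z_c×3.37 term appears on both sides and cancels. Collect the known terms of each column as K = Σ(ρt)_known − 3.37 × (depth of known layers): K_1 = 94329 − 3.37×33450 = −18397.5; K_2 = 63434.8 − 3.37×(4158 + 22180) = −25324.26.
Balance: K_1 − x×(3.37 − 0.918) = K_2, so x = (K_1 − K_2)/(3.37 − 0.918) = 6926.76/2.452 = 2820 m.

2820 m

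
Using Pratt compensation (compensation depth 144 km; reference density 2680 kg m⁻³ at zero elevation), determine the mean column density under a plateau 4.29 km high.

Pratt balance: ρ_ref D = ρ (D + h).
ρ = ρ_ref D/(D + h) = 2680 × 144 km/(144 km + 4.29 km) = 2600 kg m⁻³.

2600 kg m⁻³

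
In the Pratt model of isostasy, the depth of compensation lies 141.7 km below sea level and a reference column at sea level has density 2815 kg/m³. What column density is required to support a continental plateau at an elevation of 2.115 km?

Pratt balance: ρ_ref D = ρ (D + h).
ρ = ρ_ref D/(D + h) = 2815 × 141.7 km/(141.7 km + 2.115 km) = 2770 kg/m³.

2770 kg/m³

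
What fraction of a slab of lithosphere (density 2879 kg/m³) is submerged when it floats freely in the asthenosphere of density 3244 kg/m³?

88.7%

Submerged fraction = ρ_obj/ρ_fluid = 2879/3244 = 88.7%.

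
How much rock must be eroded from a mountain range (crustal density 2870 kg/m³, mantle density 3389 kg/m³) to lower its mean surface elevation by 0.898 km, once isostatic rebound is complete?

Net drop Δ = e − u = e − e ρ_c/ρ_m = e (ρ_m − ρ_c)/ρ_m.
e = Δ ρ_m/(ρ_m − ρ_c) = 0.898 km × 3389/519 = 5.86 km.

5.86 km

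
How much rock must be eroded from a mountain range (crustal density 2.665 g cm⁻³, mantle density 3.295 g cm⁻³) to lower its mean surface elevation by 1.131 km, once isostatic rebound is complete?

Net drop Δ = e − u = e − e ρ_c/ρ_m = e (ρ_m − ρ_c)/ρ_m.
e = Δ ρ_m/(ρ_m − ρ_c) = 1.131 km × 3.295/0.63 = 5.92 km.

5.92 km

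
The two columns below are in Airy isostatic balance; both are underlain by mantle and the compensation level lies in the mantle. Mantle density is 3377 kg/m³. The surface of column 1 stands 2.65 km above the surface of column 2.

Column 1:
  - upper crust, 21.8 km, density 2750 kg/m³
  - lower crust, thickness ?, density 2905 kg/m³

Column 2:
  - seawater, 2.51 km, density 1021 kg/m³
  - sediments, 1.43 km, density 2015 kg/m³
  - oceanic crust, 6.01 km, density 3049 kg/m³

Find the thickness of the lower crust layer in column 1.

10.8 km

Take the compensation level at the base of the deeper column (depth z_c below the surface of column 1) and equate Σ ρ_i t_i down to z_c; mantle fills any gap and the z_c terms cancel.
Column 1: 21.8×2750 + x×2905 + (z_c − 21.8 − x)×3377
Column 2: 2.65×0 + 2.51×1021 + 1.43×2015 + 6.01×3049 + (z_c − 2.65 − 9.95)×3377
The z_c×3377 term appears on both sides and cancels. Collect the known terms of each column as K = Σ(ρt)_known − 3377 × (depth of known layers): K_1 = 59950 − 3377×21.8 = −13668.6; K_2 = 23768.65 − 3377×(2.65 + 9.95) = −18781.55.
Balance: K_1 − x×(3377 − 2905) = K_2, so x = (K_1 − K_2)/(3377 − 2905) = 5112.95/472 = 10.8 km.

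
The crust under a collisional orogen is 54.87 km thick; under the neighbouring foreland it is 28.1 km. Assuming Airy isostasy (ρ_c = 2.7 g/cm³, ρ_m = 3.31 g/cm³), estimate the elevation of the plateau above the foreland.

4.93 km

Excess crust Δ = 54.87 km − 28.1 km = 26.77 km, split between elevation h and root r with h + r = Δ.
Airy balance ρ_c h = (ρ_m − ρ_c) r gives r = h ρ_c/(ρ_m − ρ_c), so h (1 + ρ_c/(ρ_m − ρ_c)) = Δ, i.e. h = Δ (ρ_m − ρ_c)/ρ_m.
h = 26.77 km × 0.61/3.31 = 4.93 km.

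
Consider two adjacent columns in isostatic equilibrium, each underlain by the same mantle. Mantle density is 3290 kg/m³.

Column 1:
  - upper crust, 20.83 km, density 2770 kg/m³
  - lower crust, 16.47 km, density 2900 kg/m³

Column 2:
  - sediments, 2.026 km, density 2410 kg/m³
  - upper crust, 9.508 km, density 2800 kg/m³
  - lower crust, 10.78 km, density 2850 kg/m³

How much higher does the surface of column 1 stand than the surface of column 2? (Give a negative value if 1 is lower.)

1.84 km

For any compensation level in the mantle, the mantle terms cancel and isostasy reduces to e = (Σt_1 − Σt_2) − (Σ(ρt)_1 − Σ(ρt)_2) / ρ_m.
Σt_1 = 37.3 km; Σt_2 = 22.314 km; Σ(ρt)_1 = 105462.1; Σ(ρt)_2 = 62228.06 (in km·kg/m³).
e = (37.3 − 22.314) − (105462.1 − 62228.06) / 3290 = 1.84 km.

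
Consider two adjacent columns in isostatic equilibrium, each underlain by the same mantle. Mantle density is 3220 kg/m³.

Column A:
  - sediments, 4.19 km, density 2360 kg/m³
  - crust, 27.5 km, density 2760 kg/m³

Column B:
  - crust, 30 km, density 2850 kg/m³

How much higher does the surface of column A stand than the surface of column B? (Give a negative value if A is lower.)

1.6 km

For any compensation level in the mantle, the mantle terms cancel and isostasy reduces to e = (Σt_A − Σt_B) − (Σ(ρt)_A − Σ(ρt)_B) / ρ_m.
Σt_A = 31.69 km; Σt_B = 30 km; Σ(ρt)_A = 85788.4; Σ(ρt)_B = 85500 (in km·kg/m³).
e = (31.69 − 30) − (85788.4 − 85500) / 3220 = 1.6 km.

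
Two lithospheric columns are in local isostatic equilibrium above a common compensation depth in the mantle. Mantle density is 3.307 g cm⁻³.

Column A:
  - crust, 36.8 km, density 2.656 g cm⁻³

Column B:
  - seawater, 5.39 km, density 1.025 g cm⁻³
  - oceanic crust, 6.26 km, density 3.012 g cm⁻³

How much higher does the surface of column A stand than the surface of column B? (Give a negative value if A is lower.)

For any compensation level in the mantle, the mantle terms cancel and isostasy reduces to e = (Σt_A − Σt_B) − (Σ(ρt)_A − Σ(ρt)_B) / ρ_m.
Σt_A = 36.8 km; Σt_B = 11.65 km; Σ(ρt)_A = 97.7408; Σ(ρt)_B = 24.37987 (in km·g cm⁻³).
e = (36.8 − 11.65) − (97.7408 − 24.37987) / 3.307 = 2.97 km.

2.97 km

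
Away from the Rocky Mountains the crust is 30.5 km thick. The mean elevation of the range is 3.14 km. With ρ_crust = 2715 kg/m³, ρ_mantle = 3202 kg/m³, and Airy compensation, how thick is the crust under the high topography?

Root depth r = h ρ_c / (ρ_m − ρ_c) = 3.14 km × 2715 / 487 = 17.51 km.
Total thickness = T + h + r = 30.5 km + 3.14 km + 17.51 km = 51.1 km.

51.1 km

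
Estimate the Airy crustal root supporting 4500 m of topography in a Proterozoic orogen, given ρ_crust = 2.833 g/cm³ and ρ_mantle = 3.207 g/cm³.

Isostatic balance requires: the weight of the topography is balanced by the buoyancy of the root, ρ_c h = (ρ_m − ρ_c) r.
r = h · ρ_c / (ρ_m − ρ_c) = 4500 m × 2.833 / (3.207 − 2.833) = 34100 m.

34100 m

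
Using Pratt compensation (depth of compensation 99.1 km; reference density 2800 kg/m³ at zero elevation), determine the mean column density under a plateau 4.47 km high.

Pratt balance: ρ_ref D = ρ (D + h).
ρ = ρ_ref D/(D + h) = 2800 × 99.1 km/(99.1 km + 4.47 km) = 2680 kg/m³.

2680 kg/m³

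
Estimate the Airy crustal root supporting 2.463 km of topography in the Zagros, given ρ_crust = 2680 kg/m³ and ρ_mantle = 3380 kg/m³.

9.43 km

Balancing pressure at the compensation depth: the weight of the topography is balanced by the buoyancy of the root, ρ_c h = (ρ_m − ρ_c) r.
r = h · ρ_c / (ρ_m − ρ_c) = 2.463 km × 2680 / (3380 − 2680) = 9.43 km.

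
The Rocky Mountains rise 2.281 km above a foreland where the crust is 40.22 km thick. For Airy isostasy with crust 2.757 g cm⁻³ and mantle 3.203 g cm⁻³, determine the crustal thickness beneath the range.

56.6 km

Root depth r = h ρ_c / (ρ_m − ρ_c) = 2.281 km × 2.757 / 0.446 = 14.1 km.
Total thickness = T + h + r = 40.22 km + 2.281 km + 14.1 km = 56.6 km.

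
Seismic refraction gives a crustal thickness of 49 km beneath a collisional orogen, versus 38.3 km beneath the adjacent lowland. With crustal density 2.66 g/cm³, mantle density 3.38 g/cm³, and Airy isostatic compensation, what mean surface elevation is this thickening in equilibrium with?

Excess crust Δ = 49 km − 38.3 km = 10.7 km, split between elevation h and root r with h + r = Δ.
Airy balance ρ_c h = (ρ_m − ρ_c) r gives r = h ρ_c/(ρ_m − ρ_c), so h (1 + ρ_c/(ρ_m − ρ_c)) = Δ, i.e. h = Δ (ρ_m − ρ_c)/ρ_m.
h = 10.7 km × 0.72/3.38 = 2.28 km.

2.28 km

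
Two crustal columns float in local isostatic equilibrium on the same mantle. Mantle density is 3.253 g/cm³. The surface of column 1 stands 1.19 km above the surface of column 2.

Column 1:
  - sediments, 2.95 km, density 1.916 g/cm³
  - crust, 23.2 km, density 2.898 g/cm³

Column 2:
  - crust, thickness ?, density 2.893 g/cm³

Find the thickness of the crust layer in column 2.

23.1 km

Take the compensation level at the base of the deeper column (depth z_c below the surface of column 1) and equate Σ ρ_i t_i down to z_c; mantle fills any gap and the z_c terms cancel.
Column 1: 2.95×1.916 + 23.2×2.898 + (z_c − 26.15)×3.253
Column 2: 1.19×0 + x×2.893 + (z_c − 1.19 − 0 − x)×3.253
The z_c×3.253 term appears on both sides and cancels. Collect the known terms of each column as K = Σ(ρt)_known − 3.253 × (depth of known layers): K_1 = 72.8858 − 3.253×26.15 = −12.18015; K_2 = 0 − 3.253×(1.19 + 0) = −3.87107.
Balance: K_1 = K_2 − x×(3.253 − 2.893), so x = (K_2 − K_1)/(3.253 − 2.893) = 8.30908/0.36 = 23.1 km.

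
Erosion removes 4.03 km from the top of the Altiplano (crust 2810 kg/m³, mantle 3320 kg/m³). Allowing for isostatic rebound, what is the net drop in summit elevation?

Rebound u = e ρ_c/ρ_m = 4.03 km × 2810/3320 = 3.411 km.
Net surface drop = e − u = 4.03 km − 3.411 km = e (ρ_m − ρ_c)/ρ_m = 0.619 km.

0.619 km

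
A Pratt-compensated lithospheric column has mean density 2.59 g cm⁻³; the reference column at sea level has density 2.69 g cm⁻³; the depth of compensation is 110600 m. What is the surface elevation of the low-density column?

ρ_ref D = ρ (D + h) → h = D (ρ_ref − ρ)/ρ.
h = 110600 m × (2.69 − 2.59)/2.59 = 4270 m.

4270 m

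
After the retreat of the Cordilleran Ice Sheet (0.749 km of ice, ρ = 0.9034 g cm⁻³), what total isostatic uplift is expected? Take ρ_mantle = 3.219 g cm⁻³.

0.21 km

Removing the load lets mantle flow back in; uplift u satisfies ρ_ice t = ρ_m u.
u = t ρ_ice/ρ_m = 0.749 km × 0.9034/3.219 = 0.21 km.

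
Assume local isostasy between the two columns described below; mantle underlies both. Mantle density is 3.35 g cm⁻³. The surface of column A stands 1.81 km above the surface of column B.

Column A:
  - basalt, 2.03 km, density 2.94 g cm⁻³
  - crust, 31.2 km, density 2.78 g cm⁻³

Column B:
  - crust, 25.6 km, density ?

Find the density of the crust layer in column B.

Take the compensation level at the base of the deeper column (depth z_c below the surface of column A) and equate Σ ρ_i t_i down to z_c; mantle fills any gap and the z_c terms cancel.
Column A: 2.03×2.94 + 31.2×2.78 + (z_c − 33.23)×3.35
Column B: 1.81×0 + 25.6×ρ + (z_c − 1.81 − 25.6)×3.35
The z_c×3.35 term appears on both sides and cancels. Collect the known terms of each column as K = Σ(ρt)_known − 3.35 × (depth of known layers): K_A = 92.7042 − 3.35×33.23 = −18.6163; K_B = 0 − 3.35×(1.81 + 25.6) = −91.8235.
Balance: K_A = K_B + 25.6×ρ, so ρ = (K_A − K_B)/25.6 = 73.2072/25.6 = 2.86 g cm⁻³.

2.86 g cm⁻³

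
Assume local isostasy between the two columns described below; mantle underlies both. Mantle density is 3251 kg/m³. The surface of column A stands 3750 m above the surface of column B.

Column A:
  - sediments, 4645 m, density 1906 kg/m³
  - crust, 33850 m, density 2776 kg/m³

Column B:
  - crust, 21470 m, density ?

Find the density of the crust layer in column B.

2780 kg/m³

Take the compensation level at the base of the deeper column (depth z_c below the surface of column A) and equate Σ ρ_i t_i down to z_c; mantle fills any gap and the z_c terms cancel.
Column A: 4645×1906 + 33850×2776 + (z_c − 38495)×3251
Column B: 3750×0 + 21470×ρ + (z_c − 3750 − 21470)×3251
The z_c×3251 term appears on both sides and cancels. Collect the known terms of each column as K = Σ(ρt)_known − 3251 × (depth of known layers): K_A = 102820970 − 3251×38495 = −22326275; K_B = 0 − 3251×(3750 + 21470) = −81990220.
Balance: K_A = K_B + 21470×ρ, so ρ = (K_A − K_B)/21470 = 59663900/21470 = 2780 kg/m³.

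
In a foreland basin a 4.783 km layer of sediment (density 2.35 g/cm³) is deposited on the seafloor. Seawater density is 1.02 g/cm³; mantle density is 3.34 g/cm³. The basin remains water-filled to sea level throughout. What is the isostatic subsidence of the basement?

Submarine loading: the sediment displaces seawater, and the subsidence is in turn flooded, so s (ρ_m − ρ_w) = t (ρ_sed − ρ_w).
s = 4.783 km × (2.35 − 1.02) / (3.34 − 1.02) = 2.74 km.

2.74 km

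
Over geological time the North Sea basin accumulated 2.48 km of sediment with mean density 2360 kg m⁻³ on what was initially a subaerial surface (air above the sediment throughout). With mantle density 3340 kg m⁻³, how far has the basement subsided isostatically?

Subaerial load: s = t ρ_sed / ρ_m = 2.48 km × 2360/3340 = 1.75 km.

1.75 km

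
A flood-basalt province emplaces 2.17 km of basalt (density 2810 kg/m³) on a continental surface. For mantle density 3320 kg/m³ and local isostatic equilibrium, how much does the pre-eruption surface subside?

1.84 km

Subaerial loading: s = t ρ_load / ρ_m.
s = 2.17 km × 2810/3320 = 1.84 km.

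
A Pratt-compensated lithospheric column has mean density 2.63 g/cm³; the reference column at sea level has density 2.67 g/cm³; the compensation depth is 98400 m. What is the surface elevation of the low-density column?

ρ_ref D = ρ (D + h) → h = D (ρ_ref − ρ)/ρ.
h = 98400 m × (2.67 − 2.63)/2.63 = 1500 m.

1500 m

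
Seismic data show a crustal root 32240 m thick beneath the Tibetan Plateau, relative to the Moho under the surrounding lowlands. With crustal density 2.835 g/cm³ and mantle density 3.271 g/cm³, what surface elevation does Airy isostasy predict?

By Archimedes' principle applied to the lithosphere: ρ_c h = (ρ_m − ρ_c) r.
h = r (ρ_m − ρ_c) / ρ_c = 32240 m × (3.271 − 2.835) / 2.835 = 4960 m.

4960 m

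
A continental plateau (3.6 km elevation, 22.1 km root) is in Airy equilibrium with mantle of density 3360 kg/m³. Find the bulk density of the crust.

2890 kg/m³

ρ_c h = (ρ_m − ρ_c) r → ρ_c (h + r) = ρ_m r → ρ_c = ρ_m r / (h + r).
ρ_c = 3360 × 22.1 km / (3.6 km + 22.1 km) = 2890 kg/m³.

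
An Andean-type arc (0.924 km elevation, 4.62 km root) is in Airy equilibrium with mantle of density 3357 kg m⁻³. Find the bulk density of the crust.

2800 kg m⁻³

ρ_c h = (ρ_m − ρ_c) r → ρ_c (h + r) = ρ_m r → ρ_c = ρ_m r / (h + r).
ρ_c = 3357 × 4.62 km / (0.924 km + 4.62 km) = 2800 kg m⁻³.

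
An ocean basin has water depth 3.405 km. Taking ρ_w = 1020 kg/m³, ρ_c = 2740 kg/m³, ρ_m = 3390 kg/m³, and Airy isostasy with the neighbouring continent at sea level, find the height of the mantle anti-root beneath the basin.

9.01 km

Isostatic balance requires: replacing crust with seawater at the top is compensated by replacing crust with mantle at the base: d (ρ_c − ρ_w) = a (ρ_m − ρ_c).
a = d (ρ_c − ρ_w)/(ρ_m − ρ_c) = 3.405 km × 1720/650 = 9.01 km.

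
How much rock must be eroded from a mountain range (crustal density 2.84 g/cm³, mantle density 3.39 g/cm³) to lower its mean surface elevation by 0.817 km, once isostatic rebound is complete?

Net drop Δ = e − u = e − e ρ_c/ρ_m = e (ρ_m − ρ_c)/ρ_m.
e = Δ ρ_m/(ρ_m − ρ_c) = 0.817 km × 3.39/0.55 = 5.04 km.

5.04 km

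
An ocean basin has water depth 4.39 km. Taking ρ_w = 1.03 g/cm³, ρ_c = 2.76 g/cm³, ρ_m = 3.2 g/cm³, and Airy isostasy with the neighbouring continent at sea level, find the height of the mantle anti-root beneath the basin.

17.3 km

Isostatic balance requires: replacing crust with seawater at the top is compensated by replacing crust with mantle at the base: d (ρ_c − ρ_w) = a (ρ_m − ρ_c).
a = d (ρ_c − ρ_w)/(ρ_m − ρ_c) = 4.39 km × 1.73/0.44 = 17.3 km.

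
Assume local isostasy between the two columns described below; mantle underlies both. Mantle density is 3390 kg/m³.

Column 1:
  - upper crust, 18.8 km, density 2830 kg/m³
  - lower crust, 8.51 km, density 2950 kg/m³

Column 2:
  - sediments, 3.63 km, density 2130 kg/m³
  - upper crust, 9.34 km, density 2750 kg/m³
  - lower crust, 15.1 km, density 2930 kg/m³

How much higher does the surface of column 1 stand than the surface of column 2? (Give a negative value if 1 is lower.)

−0.951 km

For any compensation level in the mantle, the mantle terms cancel and isostasy reduces to e = (Σt_1 − Σt_2) − (Σ(ρt)_1 − Σ(ρt)_2) / ρ_m.
Σt_1 = 27.31 km; Σt_2 = 28.07 km; Σ(ρt)_1 = 78308.5; Σ(ρt)_2 = 77659.9 (in km·kg/m³).
e = (27.31 − 28.07) − (78308.5 − 77659.9) / 3390 = −0.951 km.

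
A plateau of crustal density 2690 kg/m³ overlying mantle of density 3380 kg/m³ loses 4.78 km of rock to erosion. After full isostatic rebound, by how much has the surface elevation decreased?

Rebound u = e ρ_c/ρ_m = 4.78 km × 2690/3380 = 3.804 km.
Net surface drop = e − u = 4.78 km − 3.804 km = e (ρ_m − ρ_c)/ρ_m = 0.976 km.

0.976 km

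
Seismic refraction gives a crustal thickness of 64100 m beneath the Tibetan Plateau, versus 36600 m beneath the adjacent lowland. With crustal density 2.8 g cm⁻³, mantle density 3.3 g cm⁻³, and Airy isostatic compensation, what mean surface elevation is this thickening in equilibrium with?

4170 m

Excess crust Δ = 64100 m − 36600 m = 27500 m, split between elevation h and root r with h + r = Δ.
Airy balance ρ_c h = (ρ_m − ρ_c) r gives r = h ρ_c/(ρ_m − ρ_c), so h (1 + ρ_c/(ρ_m − ρ_c)) = Δ, i.e. h = Δ (ρ_m − ρ_c)/ρ_m.
h = 27500 m × 0.5/3.3 = 4170 m.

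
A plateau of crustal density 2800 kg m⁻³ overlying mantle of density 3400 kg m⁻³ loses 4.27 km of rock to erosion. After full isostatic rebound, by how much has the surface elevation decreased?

0.754 km

Rebound u = e ρ_c/ρ_m = 4.27 km × 2800/3400 = 3.516 km.
Net surface drop = e − u = 4.27 km − 3.516 km = e (ρ_m − ρ_c)/ρ_m = 0.754 km.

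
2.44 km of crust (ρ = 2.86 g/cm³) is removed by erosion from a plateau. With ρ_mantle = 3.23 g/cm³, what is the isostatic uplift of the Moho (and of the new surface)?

Unloading: uplift u = e ρ_c/ρ_m = 2.44 km × 2.86/3.23 = 2.16 km.

2.16 km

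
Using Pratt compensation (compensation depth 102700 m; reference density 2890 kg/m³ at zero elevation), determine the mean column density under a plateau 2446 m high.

2820 kg/m³

Pratt balance: ρ_ref D = ρ (D + h).
ρ = ρ_ref D/(D + h) = 2890 × 102700 m/(102700 m + 2446 m) = 2820 kg/m³.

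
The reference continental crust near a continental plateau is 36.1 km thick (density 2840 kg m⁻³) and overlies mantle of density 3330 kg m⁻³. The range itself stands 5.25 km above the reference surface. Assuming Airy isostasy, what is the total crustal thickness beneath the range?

71.8 km

Root depth r = h ρ_c / (ρ_m − ρ_c) = 5.25 km × 2840 / 490 = 30.43 km.
Total thickness = T + h + r = 36.1 km + 5.25 km + 30.43 km = 71.8 km.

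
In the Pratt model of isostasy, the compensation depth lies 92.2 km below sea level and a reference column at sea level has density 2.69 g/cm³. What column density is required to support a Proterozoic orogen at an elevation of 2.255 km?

Pratt balance: ρ_ref D = ρ (D + h).
ρ = ρ_ref D/(D + h) = 2.69 × 92.2 km/(92.2 km + 2.255 km) = 2.63 g/cm³.

2.63 g/cm³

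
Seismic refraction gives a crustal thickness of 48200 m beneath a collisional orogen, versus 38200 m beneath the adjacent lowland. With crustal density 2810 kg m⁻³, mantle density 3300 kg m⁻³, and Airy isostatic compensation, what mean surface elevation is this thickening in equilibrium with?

Excess crust Δ = 48200 m − 38200 m = 10000 m, split between elevation h and root r with h + r = Δ.
Airy balance ρ_c h = (ρ_m − ρ_c) r gives r = h ρ_c/(ρ_m − ρ_c), so h (1 + ρ_c/(ρ_m − ρ_c)) = Δ, i.e. h = Δ (ρ_m − ρ_c)/ρ_m.
h = 10000 m × 490/3300 = 1480 m.

1480 m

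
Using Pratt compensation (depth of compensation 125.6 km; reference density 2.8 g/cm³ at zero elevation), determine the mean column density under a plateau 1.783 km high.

2.76 g/cm³

Pratt balance: ρ_ref D = ρ (D + h).
ρ = ρ_ref D/(D + h) = 2.8 × 125.6 km/(125.6 km + 1.783 km) = 2.76 g/cm³.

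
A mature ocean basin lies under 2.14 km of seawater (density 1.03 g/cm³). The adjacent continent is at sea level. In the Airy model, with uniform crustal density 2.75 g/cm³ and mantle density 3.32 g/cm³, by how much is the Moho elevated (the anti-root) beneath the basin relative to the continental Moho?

6.46 km

Isostatic balance requires: replacing crust with seawater at the top is compensated by replacing crust with mantle at the base: d (ρ_c − ρ_w) = a (ρ_m − ρ_c).
a = d (ρ_c − ρ_w)/(ρ_m − ρ_c) = 2.14 km × 1.72/0.57 = 6.46 km.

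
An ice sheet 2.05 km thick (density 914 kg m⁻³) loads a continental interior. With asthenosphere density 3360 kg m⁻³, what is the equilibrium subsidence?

Balancing pressure at the compensation depth: the ice load ρ_ice t is balanced by mantle displaced below, ρ_m s.
s = t ρ_ice / ρ_m = 2.05 km × 914/3360 = 0.558 km.

0.558 km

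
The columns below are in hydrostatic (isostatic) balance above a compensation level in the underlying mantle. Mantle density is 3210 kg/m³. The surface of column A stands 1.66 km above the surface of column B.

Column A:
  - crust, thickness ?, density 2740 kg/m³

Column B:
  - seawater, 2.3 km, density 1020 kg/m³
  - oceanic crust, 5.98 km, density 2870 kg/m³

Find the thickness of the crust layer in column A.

26.4 km

Take the compensation level at the base of the deeper column (depth z_c below the surface of column A) and equate Σ ρ_i t_i down to z_c; mantle fills any gap and the z_c terms cancel.
Column A: x×2740 + (z_c − 0 − x)×3210
Column B: 1.66×0 + 2.3×1020 + 5.98×2870 + (z_c − 1.66 − 8.28)×3210
The z_c×3210 term appears on both sides and cancels. Collect the known terms of each column as K = Σ(ρt)_known − 3210 × (depth of known layers): K_A = 0 − 3210×0 = 0; K_B = 19508.6 − 3210×(1.66 + 8.28) = −12398.8.
Balance: K_A − x×(3210 − 2740) = K_B, so x = (K_A − K_B)/(3210 − 2740) = 12398.8/470 = 26.4 km.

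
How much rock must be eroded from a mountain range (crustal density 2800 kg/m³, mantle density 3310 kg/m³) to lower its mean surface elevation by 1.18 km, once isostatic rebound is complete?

7.66 km

Net drop Δ = e − u = e − e ρ_c/ρ_m = e (ρ_m − ρ_c)/ρ_m.
e = Δ ρ_m/(ρ_m − ρ_c) = 1.18 km × 3310/510 = 7.66 km.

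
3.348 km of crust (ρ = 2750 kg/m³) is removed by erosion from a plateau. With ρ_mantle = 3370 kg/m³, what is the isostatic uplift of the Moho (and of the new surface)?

Unloading: uplift u = e ρ_c/ρ_m = 3.348 km × 2750/3370 = 2.73 km.

2.73 km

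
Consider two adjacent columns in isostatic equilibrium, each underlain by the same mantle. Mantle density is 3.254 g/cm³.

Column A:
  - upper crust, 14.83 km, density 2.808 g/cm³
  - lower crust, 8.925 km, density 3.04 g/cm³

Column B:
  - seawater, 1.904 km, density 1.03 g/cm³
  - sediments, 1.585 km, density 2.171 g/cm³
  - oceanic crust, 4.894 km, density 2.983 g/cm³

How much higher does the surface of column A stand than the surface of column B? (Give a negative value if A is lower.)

For any compensation level in the mantle, the mantle terms cancel and isostasy reduces to e = (Σt_A − Σt_B) − (Σ(ρt)_A − Σ(ρt)_B) / ρ_m.
Σt_A = 23.755 km; Σt_B = 8.383 km; Σ(ρt)_A = 68.77464; Σ(ρt)_B = 20.000957 (in km·g/cm³).
e = (23.755 − 8.383) − (68.77464 − 20.000957) / 3.254 = 0.383 km.

0.383 km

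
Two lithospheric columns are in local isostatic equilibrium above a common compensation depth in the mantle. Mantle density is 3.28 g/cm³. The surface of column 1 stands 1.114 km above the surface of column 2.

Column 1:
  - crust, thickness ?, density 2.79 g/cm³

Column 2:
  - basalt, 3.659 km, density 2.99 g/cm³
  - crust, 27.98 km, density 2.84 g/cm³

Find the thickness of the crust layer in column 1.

34.7 km

Take the compensation level at the base of the deeper column (depth z_c below the surface of column 1) and equate Σ ρ_i t_i down to z_c; mantle fills any gap and the z_c terms cancel.
Column 1: x×2.79 + (z_c − 0 − x)×3.28
Column 2: 1.114×0 + 3.659×2.99 + 27.98×2.84 + (z_c − 1.114 − 31.639)×3.28
The z_c×3.28 term appears on both sides and cancels. Collect the known terms of each column as K = Σ(ρt)_known − 3.28 × (depth of known layers): K_1 = 0 − 3.28×0 = 0; K_2 = 90.40361 − 3.28×(1.114 + 31.639) = −17.02623.
Balance: K_1 − x×(3.28 − 2.79) = K_2, so x = (K_1 − K_2)/(3.28 − 2.79) = 17.0262/0.49 = 34.7 km.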